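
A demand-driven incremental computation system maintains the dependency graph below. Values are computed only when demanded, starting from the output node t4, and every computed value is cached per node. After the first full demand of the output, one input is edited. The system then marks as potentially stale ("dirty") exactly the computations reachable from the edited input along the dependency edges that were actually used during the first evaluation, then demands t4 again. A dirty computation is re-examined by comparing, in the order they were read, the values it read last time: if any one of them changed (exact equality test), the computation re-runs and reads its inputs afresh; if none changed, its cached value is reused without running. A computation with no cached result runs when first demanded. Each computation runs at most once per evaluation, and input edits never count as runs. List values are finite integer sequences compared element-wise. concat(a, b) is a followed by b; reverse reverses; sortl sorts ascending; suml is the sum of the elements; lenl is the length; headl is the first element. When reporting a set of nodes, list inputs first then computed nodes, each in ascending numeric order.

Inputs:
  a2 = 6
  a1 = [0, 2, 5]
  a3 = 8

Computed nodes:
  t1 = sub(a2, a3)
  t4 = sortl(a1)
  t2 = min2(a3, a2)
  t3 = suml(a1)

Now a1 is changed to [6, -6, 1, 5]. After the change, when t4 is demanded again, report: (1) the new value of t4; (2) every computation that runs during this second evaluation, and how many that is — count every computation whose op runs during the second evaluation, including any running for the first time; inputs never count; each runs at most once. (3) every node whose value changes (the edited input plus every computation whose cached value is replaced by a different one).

First evaluation (everything demanded from the output):
  t4 = sortl([0, 2, 5]) = [0, 2, 5]

Propagation after the edit:
  t4: runs — a1 [0, 2, 5]->[6, -6, 1, 5]; result [-6, 1, 5, 6].

New value of t4: [-6, 1, 5, 6].
Computations that run: t4 — 1 in total.
Values that change: a1, t4.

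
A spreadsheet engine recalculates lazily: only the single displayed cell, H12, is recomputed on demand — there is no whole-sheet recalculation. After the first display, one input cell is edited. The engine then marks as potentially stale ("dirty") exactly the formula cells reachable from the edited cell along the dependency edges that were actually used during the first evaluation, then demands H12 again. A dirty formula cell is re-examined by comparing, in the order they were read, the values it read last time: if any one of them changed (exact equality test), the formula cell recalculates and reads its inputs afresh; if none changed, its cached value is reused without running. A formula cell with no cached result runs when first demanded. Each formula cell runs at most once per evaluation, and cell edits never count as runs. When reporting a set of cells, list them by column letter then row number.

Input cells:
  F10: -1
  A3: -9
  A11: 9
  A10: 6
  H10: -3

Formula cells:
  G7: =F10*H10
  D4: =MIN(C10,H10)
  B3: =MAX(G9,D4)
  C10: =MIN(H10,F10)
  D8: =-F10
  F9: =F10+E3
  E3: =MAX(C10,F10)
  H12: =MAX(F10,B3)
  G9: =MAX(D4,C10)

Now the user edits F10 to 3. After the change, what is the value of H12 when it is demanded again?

New value of H12: 3.
Key observation: the cutoff stops propagation at D4 — its inputs' values are unchanged, so it reuses its cache.

First evaluation (everything demanded from the output):
  C10 = MIN(-3, -1) = -3
  D4 = MIN(-3, -3) = -3
  G9 = MAX(-3, -3) = -3
  B3 = MAX(-3, -3) = -3
  H12 = MAX(-1, -3) = -1

Propagation after the edit:
  C10: runs — F10 -1->3; result -3 (same value as before).
  D4: checked — values it read are unchanged (C10 unchanged, H10 unchanged); reused cached -3 without running.
  G9: checked — values it read are unchanged (D4 unchanged, C10 unchanged); reused cached -3 without running.
  B3: checked — values it read are unchanged (G9 unchanged, D4 unchanged); reused cached -3 without running.
  H12: runs — F10 -1->3; result 3.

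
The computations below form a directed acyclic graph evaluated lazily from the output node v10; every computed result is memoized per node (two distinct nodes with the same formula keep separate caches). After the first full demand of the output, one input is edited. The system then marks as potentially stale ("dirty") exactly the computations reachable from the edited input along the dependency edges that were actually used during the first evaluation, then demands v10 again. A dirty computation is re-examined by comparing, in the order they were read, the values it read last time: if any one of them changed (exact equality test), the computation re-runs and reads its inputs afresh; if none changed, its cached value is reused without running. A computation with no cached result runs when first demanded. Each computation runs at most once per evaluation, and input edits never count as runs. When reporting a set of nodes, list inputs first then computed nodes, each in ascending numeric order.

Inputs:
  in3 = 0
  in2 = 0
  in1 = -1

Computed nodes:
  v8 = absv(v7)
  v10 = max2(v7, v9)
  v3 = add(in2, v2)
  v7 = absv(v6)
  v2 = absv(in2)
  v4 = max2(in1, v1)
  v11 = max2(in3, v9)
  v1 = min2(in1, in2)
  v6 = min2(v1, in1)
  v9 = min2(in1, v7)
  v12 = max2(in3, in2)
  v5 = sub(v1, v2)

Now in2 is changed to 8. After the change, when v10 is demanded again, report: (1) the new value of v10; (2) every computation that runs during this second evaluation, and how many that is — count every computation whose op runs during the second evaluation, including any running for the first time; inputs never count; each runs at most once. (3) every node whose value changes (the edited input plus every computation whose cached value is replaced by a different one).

First demand of the output computes:
  v1 = min2(-1, 0) = -1
  v6 = min2(-1, -1) = -1
  v7 = absv(-1) = 1
  v9 = min2(-1, 1) = -1
  v10 = max2(1, -1) = 1

After the edit, cleaning proceeds:
  v1: a read changed (in2 0->8) — executes, giving -1 — identical to its old value.
  v6: dirty, but its reads are unchanged (v1 unchanged, in1 unchanged); cached -1 stands.
  v7: dirty, but its reads are unchanged (v6 unchanged); cached 1 stands.
  v9: dirty, but its reads are unchanged (in1 unchanged, v7 unchanged); cached -1 stands.
  v10: dirty, but its reads are unchanged (v7 unchanged, v9 unchanged); cached 1 stands.

Note the absorption at v1: it re-runs yet its value is the same, leaving the output's value untouched.

Demanding v10 again yields 1.
1 computations run: v1.
The nodes whose values change: in2.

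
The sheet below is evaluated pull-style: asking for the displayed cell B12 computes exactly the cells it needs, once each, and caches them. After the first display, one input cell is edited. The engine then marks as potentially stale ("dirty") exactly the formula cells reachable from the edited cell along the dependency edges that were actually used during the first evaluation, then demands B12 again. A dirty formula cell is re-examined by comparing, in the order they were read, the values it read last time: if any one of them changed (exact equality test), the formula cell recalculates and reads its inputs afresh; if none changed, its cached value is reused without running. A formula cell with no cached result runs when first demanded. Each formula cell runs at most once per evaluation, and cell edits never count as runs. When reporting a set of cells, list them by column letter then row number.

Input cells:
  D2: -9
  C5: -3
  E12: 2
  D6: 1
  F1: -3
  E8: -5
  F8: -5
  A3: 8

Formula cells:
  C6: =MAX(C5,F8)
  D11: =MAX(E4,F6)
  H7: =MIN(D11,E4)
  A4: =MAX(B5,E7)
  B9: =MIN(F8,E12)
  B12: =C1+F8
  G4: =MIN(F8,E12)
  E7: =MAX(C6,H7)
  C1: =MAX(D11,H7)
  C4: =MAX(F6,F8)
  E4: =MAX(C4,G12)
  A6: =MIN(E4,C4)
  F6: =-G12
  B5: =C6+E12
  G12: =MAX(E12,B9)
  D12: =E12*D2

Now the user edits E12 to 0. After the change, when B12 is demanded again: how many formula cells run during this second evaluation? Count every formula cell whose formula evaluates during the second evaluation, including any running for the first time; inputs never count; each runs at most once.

First demand of the output computes:
  B9 = MIN(-5, 2) = -5
  G12 = MAX(2, -5) = 2
  F6 = -(2) = -2
  C4 = MAX(-2, -5) = -2
  E4 = MAX(-2, 2) = 2
  D11 = MAX(2, -2) = 2
  H7 = MIN(2, 2) = 2
  C1 = MAX(2, 2) = 2
  B12 = 2 + -5 = -3

After the edit, cleaning proceeds:
  B9: a read changed (E12 2->0) — executes, giving -5 — identical to its old value.
  G12: a read changed (E12 2->0) — executes, giving 0.
  F6: a read changed (G12 2->0) — executes, giving 0.
  C4: a read changed (F6 -2->0) — executes, giving 0.
  E4: a read changed (C4 -2->0; G12 2->0) — executes, giving 0.
  D11: a read changed (E4 2->0; F6 -2->0) — executes, giving 0.
  H7: a read changed (D11 2->0; E4 2->0) — executes, giving 0.
  C1: a read changed (D11 2->0; H7 2->0) — executes, giving 0.
  B12: a read changed (C1 2->0) — executes, giving -5.

9 formula cells run: B9, B12, C1, C4, D11, E4, F6, G12, H7.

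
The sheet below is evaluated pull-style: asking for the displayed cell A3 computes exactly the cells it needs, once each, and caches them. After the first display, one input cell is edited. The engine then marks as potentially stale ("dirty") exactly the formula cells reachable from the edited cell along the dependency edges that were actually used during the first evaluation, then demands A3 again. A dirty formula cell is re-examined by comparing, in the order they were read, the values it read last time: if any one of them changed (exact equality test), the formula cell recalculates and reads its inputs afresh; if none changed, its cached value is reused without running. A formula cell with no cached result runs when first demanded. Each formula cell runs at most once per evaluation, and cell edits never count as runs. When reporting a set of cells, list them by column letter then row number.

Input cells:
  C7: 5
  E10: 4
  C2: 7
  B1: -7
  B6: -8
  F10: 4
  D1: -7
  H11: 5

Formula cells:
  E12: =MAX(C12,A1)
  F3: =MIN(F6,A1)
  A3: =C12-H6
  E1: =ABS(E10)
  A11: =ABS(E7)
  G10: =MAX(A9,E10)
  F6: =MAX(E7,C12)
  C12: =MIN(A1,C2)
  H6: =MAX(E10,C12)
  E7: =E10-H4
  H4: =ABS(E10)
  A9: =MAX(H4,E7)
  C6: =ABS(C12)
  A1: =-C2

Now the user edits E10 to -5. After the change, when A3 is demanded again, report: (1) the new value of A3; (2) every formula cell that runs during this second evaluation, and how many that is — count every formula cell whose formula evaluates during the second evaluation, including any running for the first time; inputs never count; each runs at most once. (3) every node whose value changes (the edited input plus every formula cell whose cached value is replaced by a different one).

First demand of the output computes:
  A1 = -(7) = -7
  C12 = MIN(-7, 7) = -7
  H6 = MAX(4, -7) = 4
  A3 = -7 - 4 = -11

After the edit, cleaning proceeds:
  H6: a read changed (E10 4->-5) — executes, giving -5.
  A3: a read changed (H6 4->-5) — executes, giving -2.

Demanding A3 again yields -2.
2 formula cells run: A3, H6.
The nodes whose values change: A3, E10, H6.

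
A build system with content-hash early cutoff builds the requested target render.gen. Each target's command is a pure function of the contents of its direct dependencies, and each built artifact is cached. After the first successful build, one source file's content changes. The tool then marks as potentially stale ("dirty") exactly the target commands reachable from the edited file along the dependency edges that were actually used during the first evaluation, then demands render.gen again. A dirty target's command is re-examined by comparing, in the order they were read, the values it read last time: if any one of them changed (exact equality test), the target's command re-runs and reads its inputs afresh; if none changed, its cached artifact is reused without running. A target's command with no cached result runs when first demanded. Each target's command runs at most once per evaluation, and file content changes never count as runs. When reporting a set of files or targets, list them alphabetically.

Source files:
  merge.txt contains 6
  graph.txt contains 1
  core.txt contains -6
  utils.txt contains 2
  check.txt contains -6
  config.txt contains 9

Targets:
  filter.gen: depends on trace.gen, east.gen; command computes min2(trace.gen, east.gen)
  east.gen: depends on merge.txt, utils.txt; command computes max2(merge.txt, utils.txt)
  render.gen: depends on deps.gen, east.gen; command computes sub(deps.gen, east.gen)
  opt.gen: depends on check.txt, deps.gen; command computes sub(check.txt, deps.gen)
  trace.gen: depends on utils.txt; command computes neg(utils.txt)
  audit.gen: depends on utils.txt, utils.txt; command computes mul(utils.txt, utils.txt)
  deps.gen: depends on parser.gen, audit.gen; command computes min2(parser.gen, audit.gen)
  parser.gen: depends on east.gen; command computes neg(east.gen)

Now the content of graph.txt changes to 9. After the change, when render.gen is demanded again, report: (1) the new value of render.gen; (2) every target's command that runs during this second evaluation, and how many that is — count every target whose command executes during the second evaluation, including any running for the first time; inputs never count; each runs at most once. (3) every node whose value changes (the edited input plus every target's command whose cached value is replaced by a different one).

New value of render.gen: -12.
Target commands that run: none — 0 in total.
Values that change: graph.txt.
Key observation: graph.txt is never demanded by the output, so the edit triggers no recomputation at all.

First evaluation (everything demanded from the output):
  audit.gen = mul(2, 2) = 4
  east.gen = max2(6, 2) = 6
  parser.gen = neg(6) = -6
  deps.gen = min2(-6, 4) = -6
  render.gen = sub(-6, 6) = -12

Propagation after the edit:
  graph.txt feeds no computation that the output demands — nothing is marked dirty and nothing runs.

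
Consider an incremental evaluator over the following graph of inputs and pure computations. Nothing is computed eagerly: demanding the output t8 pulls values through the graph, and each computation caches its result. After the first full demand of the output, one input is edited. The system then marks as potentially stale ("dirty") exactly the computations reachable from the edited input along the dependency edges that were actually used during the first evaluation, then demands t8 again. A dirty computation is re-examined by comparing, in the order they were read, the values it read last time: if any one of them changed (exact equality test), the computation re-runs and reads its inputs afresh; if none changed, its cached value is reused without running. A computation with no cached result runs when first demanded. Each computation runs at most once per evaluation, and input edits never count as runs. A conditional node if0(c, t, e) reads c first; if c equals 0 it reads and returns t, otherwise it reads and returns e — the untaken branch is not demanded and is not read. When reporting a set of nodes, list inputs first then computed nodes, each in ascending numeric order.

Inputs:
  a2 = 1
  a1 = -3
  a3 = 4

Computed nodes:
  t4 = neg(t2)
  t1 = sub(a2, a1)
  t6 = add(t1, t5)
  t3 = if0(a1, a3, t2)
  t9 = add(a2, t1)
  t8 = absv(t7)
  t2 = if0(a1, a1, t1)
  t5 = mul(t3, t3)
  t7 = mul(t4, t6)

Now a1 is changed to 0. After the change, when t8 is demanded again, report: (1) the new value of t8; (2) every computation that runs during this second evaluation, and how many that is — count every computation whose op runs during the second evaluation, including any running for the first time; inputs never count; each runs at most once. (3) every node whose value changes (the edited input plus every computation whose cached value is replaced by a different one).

t8 now evaluates to 0.
Run set: t1, t2, t3, t4, t6, t7, t8 (7 run).
Changed values: a1, t1, t2, t4, t6, t7, t8.
The important point: at t5 every value read last time is unchanged, so the dirty flag clears without a run.

Initial pass — values computed on the first demand:
  t1 = sub(1, -3) = 4
  t2 = if0(a1=-3 -> else branch t1) = 4
  t3 = if0(a1=-3 -> else branch t2) = 4
  t4 = neg(4) = -4
  t5 = mul(4, 4) = 16
  t6 = add(4, 16) = 20
  t7 = mul(-4, 20) = -80
  t8 = absv(-80) = 80

Second demand — change propagation:
  t1: re-runs because a1 -3->0; new result 1.
  t2: re-runs because a1 -3->0; t1 4->1; new result 0.
  t3: re-runs because a1 -3->0; t2 4->0; new result 4 (unchanged).
  t4: re-runs because t2 4->0; new result 0.
  t5: re-examined; everything it read last time is the same (t3 unchanged, t3 unchanged) — cache 16 kept, no run.
  t6: re-runs because t1 4->1; new result 17.
  t7: re-runs because t4 -4->0; t6 20->17; new result 0.
  t8: re-runs because t7 -80->0; new result 0.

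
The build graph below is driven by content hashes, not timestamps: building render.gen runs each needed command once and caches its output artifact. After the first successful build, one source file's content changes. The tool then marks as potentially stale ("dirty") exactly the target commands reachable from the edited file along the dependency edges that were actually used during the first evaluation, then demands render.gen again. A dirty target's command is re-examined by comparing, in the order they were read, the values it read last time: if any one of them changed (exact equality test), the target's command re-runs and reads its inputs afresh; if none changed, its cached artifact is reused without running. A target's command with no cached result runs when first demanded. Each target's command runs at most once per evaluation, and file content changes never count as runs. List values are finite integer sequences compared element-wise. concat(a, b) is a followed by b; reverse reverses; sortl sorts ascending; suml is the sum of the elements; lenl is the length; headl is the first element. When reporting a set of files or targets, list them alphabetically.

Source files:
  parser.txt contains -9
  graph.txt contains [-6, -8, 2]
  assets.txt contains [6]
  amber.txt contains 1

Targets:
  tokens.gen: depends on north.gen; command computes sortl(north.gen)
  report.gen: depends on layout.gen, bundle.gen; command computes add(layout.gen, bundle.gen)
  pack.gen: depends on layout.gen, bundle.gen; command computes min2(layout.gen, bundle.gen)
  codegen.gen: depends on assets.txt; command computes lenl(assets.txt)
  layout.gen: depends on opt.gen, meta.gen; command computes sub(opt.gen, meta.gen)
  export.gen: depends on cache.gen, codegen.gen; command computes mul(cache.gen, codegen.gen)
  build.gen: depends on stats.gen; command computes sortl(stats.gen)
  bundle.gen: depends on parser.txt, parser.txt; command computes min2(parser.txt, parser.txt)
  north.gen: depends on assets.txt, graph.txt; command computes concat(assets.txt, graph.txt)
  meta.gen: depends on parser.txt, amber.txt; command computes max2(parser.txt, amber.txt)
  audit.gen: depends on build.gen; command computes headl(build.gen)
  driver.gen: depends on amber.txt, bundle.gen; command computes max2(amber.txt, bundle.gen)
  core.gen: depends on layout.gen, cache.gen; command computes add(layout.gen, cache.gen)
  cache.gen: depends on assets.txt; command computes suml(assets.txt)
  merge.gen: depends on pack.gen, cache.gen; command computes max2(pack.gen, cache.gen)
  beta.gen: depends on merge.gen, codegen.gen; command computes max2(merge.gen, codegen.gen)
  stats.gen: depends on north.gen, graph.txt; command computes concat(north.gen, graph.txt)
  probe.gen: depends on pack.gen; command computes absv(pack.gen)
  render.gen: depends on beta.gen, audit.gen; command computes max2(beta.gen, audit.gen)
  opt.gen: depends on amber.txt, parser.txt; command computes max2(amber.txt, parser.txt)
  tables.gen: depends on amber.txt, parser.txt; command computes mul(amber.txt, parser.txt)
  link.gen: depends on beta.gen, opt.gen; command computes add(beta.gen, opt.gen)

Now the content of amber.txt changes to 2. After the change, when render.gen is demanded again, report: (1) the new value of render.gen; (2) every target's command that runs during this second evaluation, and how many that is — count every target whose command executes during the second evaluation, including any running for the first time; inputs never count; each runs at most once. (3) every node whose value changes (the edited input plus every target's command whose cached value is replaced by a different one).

Initial pass — values computed on the first demand:
  bundle.gen = min2(-9, -9) = -9
  cache.gen = suml([6]) = 6
  codegen.gen = lenl([6]) = 1
  meta.gen = max2(-9, 1) = 1
  north.gen = concat([6], [-6, -8, 2]) = [6, -6, -8, 2]
  opt.gen = max2(1, -9) = 1
  layout.gen = sub(1, 1) = 0
  pack.gen = min2(0, -9) = -9
  merge.gen = max2(-9, 6) = 6
  beta.gen = max2(6, 1) = 6
  stats.gen = concat([6, -6, -8, 2], [-6, -8, 2]) = [6, -6, -8, 2, -6, -8, 2]
  build.gen = sortl([6, -6, -8, 2, -6, -8, 2]) = [-8, -8, -6, -6, 2, 2, 6]
  audit.gen = headl([-8, -8, -6, -6, 2, 2, 6]) = -8
  render.gen = max2(6, -8) = 6

Second demand — change propagation:
  meta.gen: re-runs because amber.txt 1->2; new result 2.
  opt.gen: re-runs because amber.txt 1->2; new result 2.
  layout.gen: re-runs because opt.gen 1->2; meta.gen 1->2; new result 0 (unchanged).
  pack.gen: re-examined; everything it read last time is the same (layout.gen unchanged, bundle.gen unchanged) — cache -9 kept, no run.
  merge.gen: re-examined; everything it read last time is the same (pack.gen unchanged, cache.gen unchanged) — cache 6 kept, no run.
  beta.gen: re-examined; everything it read last time is the same (merge.gen unchanged, codegen.gen unchanged) — cache 6 kept, no run.
  render.gen: re-examined; everything it read last time is the same (beta.gen unchanged, audit.gen unchanged) — cache 6 kept, no run.

The important point: layout.gen recomputes to an identical value, and the output ends up unchanged.

render.gen now evaluates to 6.
Run set: layout.gen, meta.gen, opt.gen (3 run).
Changed values: amber.txt, meta.gen, opt.gen.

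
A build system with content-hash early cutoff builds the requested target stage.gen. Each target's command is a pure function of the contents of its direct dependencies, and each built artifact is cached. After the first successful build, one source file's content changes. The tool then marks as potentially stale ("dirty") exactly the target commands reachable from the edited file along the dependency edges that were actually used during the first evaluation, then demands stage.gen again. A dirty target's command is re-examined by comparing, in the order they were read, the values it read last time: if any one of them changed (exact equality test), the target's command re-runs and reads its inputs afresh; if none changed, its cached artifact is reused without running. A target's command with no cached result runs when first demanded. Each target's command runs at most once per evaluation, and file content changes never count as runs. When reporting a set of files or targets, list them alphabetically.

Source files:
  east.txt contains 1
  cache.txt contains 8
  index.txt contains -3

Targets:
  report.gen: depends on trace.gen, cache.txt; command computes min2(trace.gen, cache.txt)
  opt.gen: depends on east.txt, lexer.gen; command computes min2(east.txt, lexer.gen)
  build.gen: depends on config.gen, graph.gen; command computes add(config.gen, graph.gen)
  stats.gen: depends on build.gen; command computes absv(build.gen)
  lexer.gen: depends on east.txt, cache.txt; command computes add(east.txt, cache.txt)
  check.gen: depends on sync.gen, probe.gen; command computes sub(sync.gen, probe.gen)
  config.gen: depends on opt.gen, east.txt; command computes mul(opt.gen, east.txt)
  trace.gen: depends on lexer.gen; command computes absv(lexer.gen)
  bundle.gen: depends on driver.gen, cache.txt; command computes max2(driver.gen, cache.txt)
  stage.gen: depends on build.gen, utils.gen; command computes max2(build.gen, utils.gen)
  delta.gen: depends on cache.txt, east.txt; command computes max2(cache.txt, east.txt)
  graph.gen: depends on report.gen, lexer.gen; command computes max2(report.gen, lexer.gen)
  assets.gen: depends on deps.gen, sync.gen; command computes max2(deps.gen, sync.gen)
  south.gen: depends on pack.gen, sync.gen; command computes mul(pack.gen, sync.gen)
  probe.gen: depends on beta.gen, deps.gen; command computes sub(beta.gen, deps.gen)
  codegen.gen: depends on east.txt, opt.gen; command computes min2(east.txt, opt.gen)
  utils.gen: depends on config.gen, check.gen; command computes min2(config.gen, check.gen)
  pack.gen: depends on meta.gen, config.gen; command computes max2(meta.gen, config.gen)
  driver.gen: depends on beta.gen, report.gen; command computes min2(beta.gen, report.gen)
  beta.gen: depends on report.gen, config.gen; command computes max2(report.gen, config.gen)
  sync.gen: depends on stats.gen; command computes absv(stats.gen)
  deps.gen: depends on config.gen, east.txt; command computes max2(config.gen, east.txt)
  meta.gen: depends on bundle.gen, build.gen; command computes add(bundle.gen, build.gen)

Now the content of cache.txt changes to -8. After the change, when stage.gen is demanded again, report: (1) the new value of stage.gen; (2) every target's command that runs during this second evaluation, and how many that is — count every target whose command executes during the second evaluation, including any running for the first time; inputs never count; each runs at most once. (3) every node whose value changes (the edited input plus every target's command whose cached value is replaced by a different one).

New value of stage.gen: -7.
Target commands that run: beta.gen, build.gen, check.gen, config.gen, deps.gen, graph.gen, lexer.gen, opt.gen, probe.gen, report.gen, stage.gen, stats.gen, sync.gen, trace.gen, utils.gen — 15 in total.
Values that change: beta.gen, build.gen, cache.txt, check.gen, config.gen, graph.gen, lexer.gen, opt.gen, probe.gen, report.gen, stage.gen, stats.gen, sync.gen, trace.gen, utils.gen.

First evaluation (everything demanded from the output):
  lexer.gen = add(1, 8) = 9
  opt.gen = min2(1, 9) = 1
  config.gen = mul(1, 1) = 1
  deps.gen = max2(1, 1) = 1
  trace.gen = absv(9) = 9
  report.gen = min2(9, 8) = 8
  beta.gen = max2(8, 1) = 8
  graph.gen = max2(8, 9) = 9
  build.gen = add(1, 9) = 10
  probe.gen = sub(8, 1) = 7
  stats.gen = absv(10) = 10
  sync.gen = absv(10) = 10
  check.gen = sub(10, 7) = 3
  utils.gen = min2(1, 3) = 1
  stage.gen = max2(10, 1) = 10

Propagation after the edit:
  lexer.gen: runs — cache.txt 8->-8; result -7.
  opt.gen: runs — lexer.gen 9->-7; result -7.
  config.gen: runs — opt.gen 1->-7; result -7.
  deps.gen: runs — config.gen 1->-7; result 1 (same value as before).
  trace.gen: runs — lexer.gen 9->-7; result 7.
  report.gen: runs — trace.gen 9->7; cache.txt 8->-8; result -8.
  beta.gen: runs — report.gen 8->-8; config.gen 1->-7; result -7.
  graph.gen: runs — report.gen 8->-8; lexer.gen 9->-7; result -7.
  build.gen: runs — config.gen 1->-7; graph.gen 9->-7; result -14.
  probe.gen: runs — beta.gen 8->-7; result -8.
  stats.gen: runs — build.gen 10->-14; result 14.
  sync.gen: runs — stats.gen 10->14; result 14.
  check.gen: runs — sync.gen 10->14; probe.gen 7->-8; result 22.
  utils.gen: runs — config.gen 1->-7; check.gen 3->22; result -7.
  stage.gen: runs — build.gen 10->-14; utils.gen 1->-7; result -7.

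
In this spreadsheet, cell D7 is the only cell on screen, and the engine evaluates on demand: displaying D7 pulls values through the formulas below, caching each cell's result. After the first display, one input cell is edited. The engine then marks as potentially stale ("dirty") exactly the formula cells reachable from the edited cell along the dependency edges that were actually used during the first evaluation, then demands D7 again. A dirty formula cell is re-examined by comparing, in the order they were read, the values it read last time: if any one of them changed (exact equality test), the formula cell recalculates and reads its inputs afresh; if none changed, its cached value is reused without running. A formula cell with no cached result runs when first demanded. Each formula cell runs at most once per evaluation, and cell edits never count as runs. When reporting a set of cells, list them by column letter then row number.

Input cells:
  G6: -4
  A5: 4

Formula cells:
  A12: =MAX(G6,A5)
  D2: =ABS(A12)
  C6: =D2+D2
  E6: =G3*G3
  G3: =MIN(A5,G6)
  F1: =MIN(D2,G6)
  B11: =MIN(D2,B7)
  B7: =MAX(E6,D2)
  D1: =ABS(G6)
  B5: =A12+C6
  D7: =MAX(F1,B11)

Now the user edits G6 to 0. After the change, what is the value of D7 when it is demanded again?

D7 now evaluates to 4.
The important point: at D2 every value read last time is unchanged, so the dirty flag clears without a run.

Initial pass — values computed on the first demand:
  A12 = MAX(-4, 4) = 4
  D2 = ABS(4) = 4
  F1 = MIN(4, -4) = -4
  G3 = MIN(4, -4) = -4
  E6 = -4 * -4 = 16
  B7 = MAX(16, 4) = 16
  B11 = MIN(4, 16) = 4
  D7 = MAX(-4, 4) = 4

Second demand — change propagation:
  A12: re-runs because G6 -4->0; new result 4 (unchanged).
  D2: re-examined; everything it read last time is the same (A12 unchanged) — cache 4 kept, no run.
  F1: re-runs because G6 -4->0; new result 0.
  G3: re-runs because G6 -4->0; new result 0.
  E6: re-runs because G3 -4->0; G3 -4->0; new result 0.
  B7: re-runs because E6 16->0; new result 4.
  B11: re-runs because B7 16->4; new result 4 (unchanged).
  D7: re-runs because F1 -4->0; new result 4 (unchanged).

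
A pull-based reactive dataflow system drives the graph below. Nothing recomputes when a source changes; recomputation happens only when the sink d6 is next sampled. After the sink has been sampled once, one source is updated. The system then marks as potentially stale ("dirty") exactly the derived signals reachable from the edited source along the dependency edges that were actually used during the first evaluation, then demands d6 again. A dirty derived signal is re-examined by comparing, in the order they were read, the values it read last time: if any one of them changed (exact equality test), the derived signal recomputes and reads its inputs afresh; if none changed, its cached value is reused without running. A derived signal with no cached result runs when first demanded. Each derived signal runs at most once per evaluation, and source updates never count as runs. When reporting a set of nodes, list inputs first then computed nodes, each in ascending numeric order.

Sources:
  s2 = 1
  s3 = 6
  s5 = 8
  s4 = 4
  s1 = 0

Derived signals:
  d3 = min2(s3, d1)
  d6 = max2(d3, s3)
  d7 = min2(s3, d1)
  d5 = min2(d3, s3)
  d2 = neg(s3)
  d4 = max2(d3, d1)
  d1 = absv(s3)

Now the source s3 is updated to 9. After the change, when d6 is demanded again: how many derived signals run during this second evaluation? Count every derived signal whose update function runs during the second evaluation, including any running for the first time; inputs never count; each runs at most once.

Derived signals that run: d1, d3, d6 — 3 in total.

First evaluation (everything demanded from the output):
  d1 = absv(6) = 6
  d3 = min2(6, 6) = 6
  d6 = max2(6, 6) = 6

Propagation after the edit:
  d1: runs — s3 6->9; result 9.
  d3: runs — s3 6->9; d1 6->9; result 9.
  d6: runs — d3 6->9; s3 6->9; result 9.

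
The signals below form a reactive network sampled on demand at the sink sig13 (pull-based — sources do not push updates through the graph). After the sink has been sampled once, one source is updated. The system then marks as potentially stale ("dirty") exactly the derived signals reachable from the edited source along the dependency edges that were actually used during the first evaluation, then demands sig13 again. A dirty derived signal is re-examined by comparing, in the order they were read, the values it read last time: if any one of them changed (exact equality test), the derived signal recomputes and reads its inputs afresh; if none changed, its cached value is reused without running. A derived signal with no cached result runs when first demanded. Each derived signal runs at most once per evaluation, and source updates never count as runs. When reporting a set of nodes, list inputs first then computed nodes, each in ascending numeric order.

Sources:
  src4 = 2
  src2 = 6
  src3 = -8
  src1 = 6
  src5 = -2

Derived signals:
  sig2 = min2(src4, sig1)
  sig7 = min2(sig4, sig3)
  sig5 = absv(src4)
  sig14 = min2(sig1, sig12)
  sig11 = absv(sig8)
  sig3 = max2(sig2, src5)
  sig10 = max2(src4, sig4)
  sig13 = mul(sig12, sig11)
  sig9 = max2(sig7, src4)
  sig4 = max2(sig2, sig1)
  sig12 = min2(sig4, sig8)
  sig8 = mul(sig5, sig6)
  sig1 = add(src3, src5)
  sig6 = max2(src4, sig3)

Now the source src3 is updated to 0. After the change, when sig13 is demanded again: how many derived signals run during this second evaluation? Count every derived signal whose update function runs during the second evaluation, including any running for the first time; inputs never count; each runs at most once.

Run set: sig1, sig2, sig3, sig4, sig12, sig13 (6 run).
The important point: at sig6 every value read last time is unchanged, so the dirty flag clears without a run.

Initial pass — values computed on the first demand:
  sig1 = add(-8, -2) = -10
  sig2 = min2(2, -10) = -10
  sig3 = max2(-10, -2) = -2
  sig4 = max2(-10, -10) = -10
  sig5 = absv(2) = 2
  sig6 = max2(2, -2) = 2
  sig8 = mul(2, 2) = 4
  sig11 = absv(4) = 4
  sig12 = min2(-10, 4) = -10
  sig13 = mul(-10, 4) = -40

Second demand — change propagation:
  sig1: re-runs because src3 -8->0; new result -2.
  sig2: re-runs because sig1 -10->-2; new result -2.
  sig3: re-runs because sig2 -10->-2; new result -2 (unchanged).
  sig4: re-runs because sig2 -10->-2; sig1 -10->-2; new result -2.
  sig6: re-examined; everything it read last time is the same (src4 unchanged, sig3 unchanged) — cache 2 kept, no run.
  sig8: re-examined; everything it read last time is the same (sig5 unchanged, sig6 unchanged) — cache 4 kept, no run.
  sig11: re-examined; everything it read last time is the same (sig8 unchanged) — cache 4 kept, no run.
  sig12: re-runs because sig4 -10->-2; new result -2.
  sig13: re-runs because sig12 -10->-2; new result -8.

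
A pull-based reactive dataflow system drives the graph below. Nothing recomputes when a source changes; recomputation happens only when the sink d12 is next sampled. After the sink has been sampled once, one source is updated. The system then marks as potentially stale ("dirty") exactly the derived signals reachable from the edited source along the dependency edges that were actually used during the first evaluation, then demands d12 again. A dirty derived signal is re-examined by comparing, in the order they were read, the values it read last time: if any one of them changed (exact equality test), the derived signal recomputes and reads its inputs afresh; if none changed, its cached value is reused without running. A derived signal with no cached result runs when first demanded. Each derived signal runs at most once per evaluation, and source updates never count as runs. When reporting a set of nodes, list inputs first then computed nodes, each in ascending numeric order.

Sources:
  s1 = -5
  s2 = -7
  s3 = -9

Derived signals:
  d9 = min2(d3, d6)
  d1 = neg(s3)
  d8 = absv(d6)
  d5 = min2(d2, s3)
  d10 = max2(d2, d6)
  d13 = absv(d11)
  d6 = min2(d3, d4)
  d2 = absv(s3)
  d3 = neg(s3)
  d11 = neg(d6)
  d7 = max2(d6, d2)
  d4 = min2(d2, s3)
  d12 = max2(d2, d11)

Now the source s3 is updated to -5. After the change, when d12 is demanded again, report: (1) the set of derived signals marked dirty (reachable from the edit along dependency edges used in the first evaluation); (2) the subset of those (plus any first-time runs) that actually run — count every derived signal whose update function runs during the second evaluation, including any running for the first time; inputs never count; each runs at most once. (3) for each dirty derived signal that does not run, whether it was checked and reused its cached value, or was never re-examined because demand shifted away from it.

Marked dirty: d2, d3, d4, d6, d11, d12.
Derived signals that run: d2, d3, d4, d6, d11, d12 — 6 in total.
Every dirty derived signal ran.

First evaluation (everything demanded from the output):
  d2 = absv(-9) = 9
  d3 = neg(-9) = 9
  d4 = min2(9, -9) = -9
  d6 = min2(9, -9) = -9
  d11 = neg(-9) = 9
  d12 = max2(9, 9) = 9

Propagation after the edit:
  d2: runs — s3 -9->-5; result 5.
  d3: runs — s3 -9->-5; result 5.
  d4: runs — d2 9->5; s3 -9->-5; result -5.
  d6: runs — d3 9->5; d4 -9->-5; result -5.
  d11: runs — d6 -9->-5; result 5.
  d12: runs — d2 9->5; d11 9->5; result 5.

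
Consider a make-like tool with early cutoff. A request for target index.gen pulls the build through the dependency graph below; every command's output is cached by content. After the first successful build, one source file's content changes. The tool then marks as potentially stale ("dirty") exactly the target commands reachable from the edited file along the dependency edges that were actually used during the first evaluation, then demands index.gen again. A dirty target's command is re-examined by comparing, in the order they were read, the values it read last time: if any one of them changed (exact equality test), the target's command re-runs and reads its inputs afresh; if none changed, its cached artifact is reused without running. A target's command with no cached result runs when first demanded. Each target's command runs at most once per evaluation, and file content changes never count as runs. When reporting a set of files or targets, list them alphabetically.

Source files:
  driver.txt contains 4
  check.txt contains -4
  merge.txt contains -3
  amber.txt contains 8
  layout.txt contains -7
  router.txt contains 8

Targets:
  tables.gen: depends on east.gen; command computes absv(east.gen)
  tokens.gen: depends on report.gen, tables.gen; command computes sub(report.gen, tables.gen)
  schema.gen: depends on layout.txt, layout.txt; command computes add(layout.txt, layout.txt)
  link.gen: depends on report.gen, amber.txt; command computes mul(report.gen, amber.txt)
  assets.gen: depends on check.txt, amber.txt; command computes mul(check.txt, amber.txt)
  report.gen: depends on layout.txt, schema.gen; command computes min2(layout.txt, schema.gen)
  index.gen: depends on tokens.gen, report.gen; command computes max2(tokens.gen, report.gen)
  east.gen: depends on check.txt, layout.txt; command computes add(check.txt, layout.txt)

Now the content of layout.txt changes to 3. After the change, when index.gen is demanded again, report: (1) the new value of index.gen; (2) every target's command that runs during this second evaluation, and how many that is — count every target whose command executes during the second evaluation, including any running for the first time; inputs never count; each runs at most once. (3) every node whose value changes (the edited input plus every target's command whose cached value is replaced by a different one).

First demand of the output computes:
  east.gen = add(-4, -7) = -11
  schema.gen = add(-7, -7) = -14
  report.gen = min2(-7, -14) = -14
  tables.gen = absv(-11) = 11
  tokens.gen = sub(-14, 11) = -25
  index.gen = max2(-25, -14) = -14

After the edit, cleaning proceeds:
  east.gen: a read changed (layout.txt -7->3) — executes, giving -1.
  schema.gen: a read changed (layout.txt -7->3; layout.txt -7->3) — executes, giving 6.
  report.gen: a read changed (layout.txt -7->3; schema.gen -14->6) — executes, giving 3.
  tables.gen: a read changed (east.gen -11->-1) — executes, giving 1.
  tokens.gen: a read changed (report.gen -14->3; tables.gen 11->1) — executes, giving 2.
  index.gen: a read changed (tokens.gen -25->2; report.gen -14->3) — executes, giving 3.

Demanding index.gen again yields 3.
6 target commands run: east.gen, index.gen, report.gen, schema.gen, tables.gen, tokens.gen.
The nodes whose values change: east.gen, index.gen, layout.txt, report.gen, schema.gen, tables.gen, tokens.gen.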